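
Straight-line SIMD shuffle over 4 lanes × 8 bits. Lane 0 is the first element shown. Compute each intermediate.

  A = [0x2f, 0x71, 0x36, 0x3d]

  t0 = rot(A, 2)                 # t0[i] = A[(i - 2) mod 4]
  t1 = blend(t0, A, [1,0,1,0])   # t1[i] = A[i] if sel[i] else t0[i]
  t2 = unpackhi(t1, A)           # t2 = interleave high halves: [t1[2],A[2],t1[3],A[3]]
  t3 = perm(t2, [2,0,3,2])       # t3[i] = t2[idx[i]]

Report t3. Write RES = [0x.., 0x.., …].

t0 = [0x36, 0x3d, 0x2f, 0x71]
t1 = [0x2f, 0x3d, 0x36, 0x71]
t2 = [0x36, 0x36, 0x71, 0x3d]
t3 = [0x71, 0x36, 0x3d, 0x71]

RES = [ 0x71  0x36  0x3d  0x71 ]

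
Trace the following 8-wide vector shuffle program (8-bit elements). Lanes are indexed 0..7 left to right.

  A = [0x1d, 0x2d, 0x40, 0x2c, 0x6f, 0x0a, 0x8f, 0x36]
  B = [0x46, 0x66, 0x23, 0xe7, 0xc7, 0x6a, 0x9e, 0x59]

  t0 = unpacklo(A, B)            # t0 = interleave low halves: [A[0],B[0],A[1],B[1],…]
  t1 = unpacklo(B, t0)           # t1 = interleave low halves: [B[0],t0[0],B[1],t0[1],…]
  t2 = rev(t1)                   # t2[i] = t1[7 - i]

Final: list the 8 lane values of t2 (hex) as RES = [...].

→ t0 |1d|46|2d|66|40|23|2c|e7|
→ t1 |46|1d|66|46|23|2d|e7|66|
→ t2 |66|e7|2d|23|46|66|1d|46|

RES = [ 0x66  0xe7  0x2d  0x23  0x46  0x66  0x1d  0x46 ]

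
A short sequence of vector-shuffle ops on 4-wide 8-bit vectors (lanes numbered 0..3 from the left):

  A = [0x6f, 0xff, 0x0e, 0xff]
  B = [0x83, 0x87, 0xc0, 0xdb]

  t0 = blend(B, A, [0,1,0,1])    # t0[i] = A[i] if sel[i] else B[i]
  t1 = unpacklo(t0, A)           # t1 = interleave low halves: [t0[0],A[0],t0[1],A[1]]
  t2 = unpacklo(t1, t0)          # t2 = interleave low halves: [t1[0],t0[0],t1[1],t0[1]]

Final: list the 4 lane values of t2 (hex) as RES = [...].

t0 = [0x83, 0xff, 0xc0, 0xff]
t1 = [0x83, 0x6f, 0xff, 0xff]
t2 = [0x83, 0x83, 0x6f, 0xff]

RES = [0x83, 0x83, 0x6f, 0xff]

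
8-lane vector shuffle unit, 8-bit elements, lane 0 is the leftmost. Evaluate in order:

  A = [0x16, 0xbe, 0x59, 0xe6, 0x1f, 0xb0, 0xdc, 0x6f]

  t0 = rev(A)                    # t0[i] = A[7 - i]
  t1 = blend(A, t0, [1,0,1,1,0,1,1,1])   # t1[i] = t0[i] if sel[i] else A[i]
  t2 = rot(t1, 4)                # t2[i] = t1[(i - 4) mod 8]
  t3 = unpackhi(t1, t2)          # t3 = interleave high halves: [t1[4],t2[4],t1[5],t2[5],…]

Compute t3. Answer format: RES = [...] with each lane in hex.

→ t0 |6f|dc|b0|1f|e6|59|be|16|
→ t1 |6f|be|b0|1f|1f|59|be|16|
→ t2 |1f|59|be|16|6f|be|b0|1f|
→ t3 |1f|6f|59|be|be|b0|16|1f|

RES = [0x1f, 0x6f, 0x59, 0xbe, 0xbe, 0xb0, 0x16, 0x1f]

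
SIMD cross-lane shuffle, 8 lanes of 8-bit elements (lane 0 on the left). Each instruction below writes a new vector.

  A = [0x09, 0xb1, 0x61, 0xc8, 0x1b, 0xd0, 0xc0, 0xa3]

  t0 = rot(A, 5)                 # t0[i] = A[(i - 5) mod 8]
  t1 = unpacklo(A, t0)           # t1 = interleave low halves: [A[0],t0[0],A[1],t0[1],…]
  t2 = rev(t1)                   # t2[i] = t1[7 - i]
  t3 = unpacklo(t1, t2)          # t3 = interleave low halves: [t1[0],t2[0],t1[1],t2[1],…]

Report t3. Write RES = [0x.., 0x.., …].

→ t0 |c8|1b|d0|c0|a3|09|b1|61|
→ t1 |09|c8|b1|1b|61|d0|c8|c0|
→ t2 |c0|c8|d0|61|1b|b1|c8|09|
→ t3 |09|c0|c8|c8|b1|d0|1b|61|

RES = [0x09, 0xc0, 0xc8, 0xc8, 0xb1, 0xd0, 0x1b, 0x61]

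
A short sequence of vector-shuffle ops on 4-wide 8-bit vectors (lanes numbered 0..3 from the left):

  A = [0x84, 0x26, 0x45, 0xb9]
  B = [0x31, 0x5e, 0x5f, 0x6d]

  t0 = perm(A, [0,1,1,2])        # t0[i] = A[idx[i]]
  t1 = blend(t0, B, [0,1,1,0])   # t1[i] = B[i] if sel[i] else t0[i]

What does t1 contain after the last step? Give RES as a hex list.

RES = [0x84, 0x5e, 0x5f, 0x45]

t0 = [0x84, 0x26, 0x26, 0x45]
t1 = [0x84, 0x5e, 0x5f, 0x45]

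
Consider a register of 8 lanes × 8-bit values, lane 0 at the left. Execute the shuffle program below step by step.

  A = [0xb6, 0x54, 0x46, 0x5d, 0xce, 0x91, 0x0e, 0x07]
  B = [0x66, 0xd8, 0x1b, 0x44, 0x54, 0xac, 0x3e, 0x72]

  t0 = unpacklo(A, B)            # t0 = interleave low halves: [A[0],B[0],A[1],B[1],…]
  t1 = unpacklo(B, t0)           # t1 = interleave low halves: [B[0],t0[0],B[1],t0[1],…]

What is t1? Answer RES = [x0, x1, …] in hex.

RES = [0x66, 0xb6, 0xd8, 0x66, 0x1b, 0x54, 0x44, 0xd8]

t0 = [0xb6, 0x66, 0x54, 0xd8, 0x46, 0x1b, 0x5d, 0x44]
t1 = [0x66, 0xb6, 0xd8, 0x66, 0x1b, 0x54, 0x44, 0xd8]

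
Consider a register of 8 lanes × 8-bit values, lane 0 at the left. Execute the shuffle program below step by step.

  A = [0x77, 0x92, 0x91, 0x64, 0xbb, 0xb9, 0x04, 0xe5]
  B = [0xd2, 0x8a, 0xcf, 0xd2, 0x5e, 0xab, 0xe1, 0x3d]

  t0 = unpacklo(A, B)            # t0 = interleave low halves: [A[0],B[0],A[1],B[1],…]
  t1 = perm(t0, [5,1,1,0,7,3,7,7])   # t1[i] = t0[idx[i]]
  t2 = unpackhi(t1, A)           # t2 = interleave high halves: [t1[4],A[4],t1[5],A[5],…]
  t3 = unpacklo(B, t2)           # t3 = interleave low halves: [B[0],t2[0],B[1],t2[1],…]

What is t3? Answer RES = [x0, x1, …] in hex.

  t0: 77 d2 92 8a 91 cf 64 d2
  t1: cf d2 d2 77 d2 8a d2 d2
  t2: d2 bb 8a b9 d2 04 d2 e5
  t3: d2 d2 8a bb cf 8a d2 b9

RES = [ 0xd2  0xd2  0x8a  0xbb  0xcf  0x8a  0xd2  0xb9 ]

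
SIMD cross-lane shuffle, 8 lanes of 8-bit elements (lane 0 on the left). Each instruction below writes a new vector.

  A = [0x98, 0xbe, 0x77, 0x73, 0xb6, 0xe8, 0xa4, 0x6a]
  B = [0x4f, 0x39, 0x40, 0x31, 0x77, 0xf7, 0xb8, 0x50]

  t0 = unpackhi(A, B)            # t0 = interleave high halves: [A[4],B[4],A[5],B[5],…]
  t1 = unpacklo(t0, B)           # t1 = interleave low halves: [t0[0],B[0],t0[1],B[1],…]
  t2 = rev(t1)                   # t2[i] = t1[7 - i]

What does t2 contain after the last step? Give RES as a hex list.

RES = [ 0x31  0xf7  0x40  0xe8  0x39  0x77  0x4f  0xb6 ]

  t0: b6 77 e8 f7 a4 b8 6a 50
  t1: b6 4f 77 39 e8 40 f7 31
  t2: 31 f7 40 e8 39 77 4f b6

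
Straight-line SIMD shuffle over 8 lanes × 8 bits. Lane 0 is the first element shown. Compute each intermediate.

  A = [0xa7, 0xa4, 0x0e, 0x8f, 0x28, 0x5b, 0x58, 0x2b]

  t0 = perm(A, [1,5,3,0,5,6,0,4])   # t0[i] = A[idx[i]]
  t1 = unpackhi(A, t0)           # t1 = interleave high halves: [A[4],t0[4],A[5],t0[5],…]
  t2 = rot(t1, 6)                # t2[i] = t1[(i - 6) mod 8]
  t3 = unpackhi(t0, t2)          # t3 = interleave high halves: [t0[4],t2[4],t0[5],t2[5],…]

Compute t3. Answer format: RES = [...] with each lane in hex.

RES = [0x5b, 0x2b, 0x58, 0x28, 0xa7, 0x28, 0x28, 0x5b]

→ t0 |a4|5b|8f|a7|5b|58|a7|28|
→ t1 |28|5b|5b|58|58|a7|2b|28|
→ t2 |5b|58|58|a7|2b|28|28|5b|
→ t3 |5b|2b|58|28|a7|28|28|5b|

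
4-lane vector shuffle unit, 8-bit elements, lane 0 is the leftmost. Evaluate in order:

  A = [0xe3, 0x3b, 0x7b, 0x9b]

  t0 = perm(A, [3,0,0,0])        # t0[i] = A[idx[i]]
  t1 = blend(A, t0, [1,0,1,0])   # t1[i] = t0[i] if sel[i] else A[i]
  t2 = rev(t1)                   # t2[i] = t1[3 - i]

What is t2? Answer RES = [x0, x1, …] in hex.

→ t0 |9b|e3|e3|e3|
→ t1 |9b|3b|e3|9b|
→ t2 |9b|e3|3b|9b|

RES = [0x9b, 0xe3, 0x3b, 0x9b]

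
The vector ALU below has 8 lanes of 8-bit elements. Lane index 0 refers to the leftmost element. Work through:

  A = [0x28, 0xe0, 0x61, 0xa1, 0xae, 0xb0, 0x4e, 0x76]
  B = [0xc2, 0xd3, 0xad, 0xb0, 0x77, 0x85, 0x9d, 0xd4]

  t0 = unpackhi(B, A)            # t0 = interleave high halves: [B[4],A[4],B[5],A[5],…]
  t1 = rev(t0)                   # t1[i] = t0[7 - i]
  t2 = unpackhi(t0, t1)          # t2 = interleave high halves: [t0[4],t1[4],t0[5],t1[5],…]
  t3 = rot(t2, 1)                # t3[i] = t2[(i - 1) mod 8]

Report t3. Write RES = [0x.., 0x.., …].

RES = [ 0x77  0x9d  0xb0  0x4e  0x85  0xd4  0xae  0x76 ]

  t0: 77 ae 85 b0 9d 4e d4 76
  t1: 76 d4 4e 9d b0 85 ae 77
  t2: 9d b0 4e 85 d4 ae 76 77
  t3: 77 9d b0 4e 85 d4 ae 76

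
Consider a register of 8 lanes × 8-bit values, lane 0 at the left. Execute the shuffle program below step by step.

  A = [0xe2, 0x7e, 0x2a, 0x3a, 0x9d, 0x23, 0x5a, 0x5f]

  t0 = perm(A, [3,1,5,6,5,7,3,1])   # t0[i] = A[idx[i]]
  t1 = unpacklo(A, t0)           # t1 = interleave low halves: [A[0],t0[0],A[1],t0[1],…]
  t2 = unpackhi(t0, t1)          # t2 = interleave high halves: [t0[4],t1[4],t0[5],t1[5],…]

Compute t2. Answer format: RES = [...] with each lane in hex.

→ t0 |3a|7e|23|5a|23|5f|3a|7e|
→ t1 |e2|3a|7e|7e|2a|23|3a|5a|
→ t2 |23|2a|5f|23|3a|3a|7e|5a|

RES = [0x23, 0x2a, 0x5f, 0x23, 0x3a, 0x3a, 0x7e, 0x5a]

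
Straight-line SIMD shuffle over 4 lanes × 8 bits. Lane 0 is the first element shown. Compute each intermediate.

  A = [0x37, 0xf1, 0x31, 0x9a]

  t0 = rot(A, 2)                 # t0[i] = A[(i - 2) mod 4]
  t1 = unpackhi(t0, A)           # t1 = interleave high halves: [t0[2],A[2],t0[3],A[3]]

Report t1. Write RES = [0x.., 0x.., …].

→ t0 |31|9a|37|f1|
→ t1 |37|31|f1|9a|

RES = [ 0x37  0x31  0xf1  0x9a ]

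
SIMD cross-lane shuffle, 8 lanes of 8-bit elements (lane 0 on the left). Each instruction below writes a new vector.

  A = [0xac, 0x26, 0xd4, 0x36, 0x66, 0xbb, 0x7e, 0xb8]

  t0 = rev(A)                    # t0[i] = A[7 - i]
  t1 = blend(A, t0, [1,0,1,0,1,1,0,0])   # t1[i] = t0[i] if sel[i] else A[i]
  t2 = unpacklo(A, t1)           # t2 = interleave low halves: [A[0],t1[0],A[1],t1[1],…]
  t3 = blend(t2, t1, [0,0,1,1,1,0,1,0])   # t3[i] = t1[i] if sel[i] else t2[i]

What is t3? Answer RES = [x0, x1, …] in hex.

t0 = [0xb8, 0x7e, 0xbb, 0x66, 0x36, 0xd4, 0x26, 0xac]
t1 = [0xb8, 0x26, 0xbb, 0x36, 0x36, 0xd4, 0x7e, 0xb8]
t2 = [0xac, 0xb8, 0x26, 0x26, 0xd4, 0xbb, 0x36, 0x36]
t3 = [0xac, 0xb8, 0xbb, 0x36, 0x36, 0xbb, 0x7e, 0x36]

RES = [ 0xac  0xb8  0xbb  0x36  0x36  0xbb  0x7e  0x36 ]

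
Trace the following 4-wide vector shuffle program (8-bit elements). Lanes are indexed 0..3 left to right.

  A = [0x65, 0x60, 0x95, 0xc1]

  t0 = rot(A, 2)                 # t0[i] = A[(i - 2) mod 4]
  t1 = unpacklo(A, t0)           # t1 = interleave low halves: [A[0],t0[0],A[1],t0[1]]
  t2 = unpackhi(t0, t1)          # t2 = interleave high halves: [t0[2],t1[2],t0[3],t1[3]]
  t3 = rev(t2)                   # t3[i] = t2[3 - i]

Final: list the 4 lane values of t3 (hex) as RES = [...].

RES = [0xc1, 0x60, 0x60, 0x65]

→ t0 |95|c1|65|60|
→ t1 |65|95|60|c1|
→ t2 |65|60|60|c1|
→ t3 |c1|60|60|65|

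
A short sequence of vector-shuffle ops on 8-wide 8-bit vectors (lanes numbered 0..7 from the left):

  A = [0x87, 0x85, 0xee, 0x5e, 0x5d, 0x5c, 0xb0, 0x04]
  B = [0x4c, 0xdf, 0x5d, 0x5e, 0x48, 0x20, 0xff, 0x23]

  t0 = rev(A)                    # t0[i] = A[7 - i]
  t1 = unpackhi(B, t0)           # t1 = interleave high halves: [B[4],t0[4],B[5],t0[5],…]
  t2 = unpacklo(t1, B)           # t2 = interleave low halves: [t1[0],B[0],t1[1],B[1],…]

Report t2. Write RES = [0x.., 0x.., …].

  t0: 04 b0 5c 5d 5e ee 85 87
  t1: 48 5e 20 ee ff 85 23 87
  t2: 48 4c 5e df 20 5d ee 5e

RES = [ 0x48  0x4c  0x5e  0xdf  0x20  0x5d  0xee  0x5e ]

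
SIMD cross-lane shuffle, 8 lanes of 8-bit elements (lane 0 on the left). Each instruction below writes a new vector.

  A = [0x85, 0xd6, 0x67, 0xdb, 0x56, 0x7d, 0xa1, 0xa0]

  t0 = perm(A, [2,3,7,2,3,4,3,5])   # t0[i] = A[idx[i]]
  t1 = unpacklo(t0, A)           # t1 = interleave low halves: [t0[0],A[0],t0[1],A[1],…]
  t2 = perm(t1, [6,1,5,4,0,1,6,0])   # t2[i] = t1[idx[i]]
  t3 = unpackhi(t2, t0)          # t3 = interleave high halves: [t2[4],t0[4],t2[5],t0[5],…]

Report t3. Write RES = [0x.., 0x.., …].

RES = [0x67, 0xdb, 0x85, 0x56, 0x67, 0xdb, 0x67, 0x7d]

  t0: 67 db a0 67 db 56 db 7d
  t1: 67 85 db d6 a0 67 67 db
  t2: 67 85 67 a0 67 85 67 67
  t3: 67 db 85 56 67 db 67 7d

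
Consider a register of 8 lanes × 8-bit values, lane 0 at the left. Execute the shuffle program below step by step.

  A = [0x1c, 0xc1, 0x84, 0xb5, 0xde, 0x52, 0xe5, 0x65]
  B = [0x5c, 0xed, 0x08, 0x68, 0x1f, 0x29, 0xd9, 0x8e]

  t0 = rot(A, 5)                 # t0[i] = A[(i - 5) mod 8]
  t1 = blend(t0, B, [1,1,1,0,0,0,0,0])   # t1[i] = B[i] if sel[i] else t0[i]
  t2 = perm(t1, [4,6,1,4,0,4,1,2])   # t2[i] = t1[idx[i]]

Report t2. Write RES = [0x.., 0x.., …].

  t0: b5 de 52 e5 65 1c c1 84
  t1: 5c ed 08 e5 65 1c c1 84
  t2: 65 c1 ed 65 5c 65 ed 08

RES = [ 0x65  0xc1  0xed  0x65  0x5c  0x65  0xed  0x08 ]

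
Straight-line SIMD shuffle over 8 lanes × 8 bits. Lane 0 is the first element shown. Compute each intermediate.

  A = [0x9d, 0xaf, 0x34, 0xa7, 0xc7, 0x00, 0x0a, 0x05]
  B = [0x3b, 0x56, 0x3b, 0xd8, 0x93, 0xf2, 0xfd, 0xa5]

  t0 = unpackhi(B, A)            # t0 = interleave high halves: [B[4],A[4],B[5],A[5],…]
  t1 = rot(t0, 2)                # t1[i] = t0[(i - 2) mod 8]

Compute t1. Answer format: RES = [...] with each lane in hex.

t0 = [0x93, 0xc7, 0xf2, 0x00, 0xfd, 0x0a, 0xa5, 0x05]
t1 = [0xa5, 0x05, 0x93, 0xc7, 0xf2, 0x00, 0xfd, 0x0a]

RES = [ 0xa5  0x05  0x93  0xc7  0xf2  0x00  0xfd  0x0a ]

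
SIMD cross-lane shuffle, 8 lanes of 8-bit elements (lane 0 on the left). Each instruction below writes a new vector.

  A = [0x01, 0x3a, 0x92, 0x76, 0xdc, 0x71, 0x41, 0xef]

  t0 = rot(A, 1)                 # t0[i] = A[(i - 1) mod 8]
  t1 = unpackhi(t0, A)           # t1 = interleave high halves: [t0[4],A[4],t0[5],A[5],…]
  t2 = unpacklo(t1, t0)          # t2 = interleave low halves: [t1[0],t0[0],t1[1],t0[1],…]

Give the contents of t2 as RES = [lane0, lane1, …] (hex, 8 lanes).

RES = [ 0x76  0xef  0xdc  0x01  0xdc  0x3a  0x71  0x92 ]

t0 = [0xef, 0x01, 0x3a, 0x92, 0x76, 0xdc, 0x71, 0x41]
t1 = [0x76, 0xdc, 0xdc, 0x71, 0x71, 0x41, 0x41, 0xef]
t2 = [0x76, 0xef, 0xdc, 0x01, 0xdc, 0x3a, 0x71, 0x92]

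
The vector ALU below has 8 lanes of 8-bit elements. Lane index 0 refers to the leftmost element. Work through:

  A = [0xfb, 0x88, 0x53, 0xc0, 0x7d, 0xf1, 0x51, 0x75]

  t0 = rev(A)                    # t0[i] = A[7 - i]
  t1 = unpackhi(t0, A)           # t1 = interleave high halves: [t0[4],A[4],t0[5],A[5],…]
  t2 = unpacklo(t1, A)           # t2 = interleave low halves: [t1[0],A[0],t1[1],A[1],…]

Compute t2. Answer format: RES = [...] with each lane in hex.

t0 = [0x75, 0x51, 0xf1, 0x7d, 0xc0, 0x53, 0x88, 0xfb]
t1 = [0xc0, 0x7d, 0x53, 0xf1, 0x88, 0x51, 0xfb, 0x75]
t2 = [0xc0, 0xfb, 0x7d, 0x88, 0x53, 0x53, 0xf1, 0xc0]

RES = [ 0xc0  0xfb  0x7d  0x88  0x53  0x53  0xf1  0xc0 ]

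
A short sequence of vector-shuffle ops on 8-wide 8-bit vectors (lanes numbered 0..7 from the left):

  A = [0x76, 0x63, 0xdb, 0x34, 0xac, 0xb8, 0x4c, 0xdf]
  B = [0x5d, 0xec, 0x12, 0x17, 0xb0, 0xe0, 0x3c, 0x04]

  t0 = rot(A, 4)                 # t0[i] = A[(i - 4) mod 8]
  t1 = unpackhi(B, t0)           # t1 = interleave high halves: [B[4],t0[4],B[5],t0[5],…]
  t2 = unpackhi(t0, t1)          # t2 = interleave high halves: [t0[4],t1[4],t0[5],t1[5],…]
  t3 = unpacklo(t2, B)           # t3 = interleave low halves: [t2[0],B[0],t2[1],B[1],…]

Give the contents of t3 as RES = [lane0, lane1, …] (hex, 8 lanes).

t0 = [0xac, 0xb8, 0x4c, 0xdf, 0x76, 0x63, 0xdb, 0x34]
t1 = [0xb0, 0x76, 0xe0, 0x63, 0x3c, 0xdb, 0x04, 0x34]
t2 = [0x76, 0x3c, 0x63, 0xdb, 0xdb, 0x04, 0x34, 0x34]
t3 = [0x76, 0x5d, 0x3c, 0xec, 0x63, 0x12, 0xdb, 0x17]

RES = [0x76, 0x5d, 0x3c, 0xec, 0x63, 0x12, 0xdb, 0x17]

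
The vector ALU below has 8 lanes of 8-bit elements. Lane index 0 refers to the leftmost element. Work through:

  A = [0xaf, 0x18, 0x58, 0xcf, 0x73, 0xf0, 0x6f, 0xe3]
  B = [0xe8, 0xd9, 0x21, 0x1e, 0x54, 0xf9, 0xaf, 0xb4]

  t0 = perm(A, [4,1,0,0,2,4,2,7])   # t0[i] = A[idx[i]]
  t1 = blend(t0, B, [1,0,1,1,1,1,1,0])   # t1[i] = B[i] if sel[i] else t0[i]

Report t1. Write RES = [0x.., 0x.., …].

→ t0 |73|18|af|af|58|73|58|e3|
→ t1 |e8|18|21|1e|54|f9|af|e3|

RES = [ 0xe8  0x18  0x21  0x1e  0x54  0xf9  0xaf  0xe3 ]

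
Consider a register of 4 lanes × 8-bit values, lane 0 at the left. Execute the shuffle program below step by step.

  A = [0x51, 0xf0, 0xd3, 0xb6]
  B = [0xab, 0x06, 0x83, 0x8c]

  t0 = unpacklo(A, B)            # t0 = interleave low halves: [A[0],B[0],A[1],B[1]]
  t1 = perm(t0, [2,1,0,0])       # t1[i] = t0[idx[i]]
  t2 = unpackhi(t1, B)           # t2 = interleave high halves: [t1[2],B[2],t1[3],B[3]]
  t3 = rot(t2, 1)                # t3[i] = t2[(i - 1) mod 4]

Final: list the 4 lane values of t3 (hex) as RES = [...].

RES = [ 0x8c  0x51  0x83  0x51 ]

→ t0 |51|ab|f0|06|
→ t1 |f0|ab|51|51|
→ t2 |51|83|51|8c|
→ t3 |8c|51|83|51|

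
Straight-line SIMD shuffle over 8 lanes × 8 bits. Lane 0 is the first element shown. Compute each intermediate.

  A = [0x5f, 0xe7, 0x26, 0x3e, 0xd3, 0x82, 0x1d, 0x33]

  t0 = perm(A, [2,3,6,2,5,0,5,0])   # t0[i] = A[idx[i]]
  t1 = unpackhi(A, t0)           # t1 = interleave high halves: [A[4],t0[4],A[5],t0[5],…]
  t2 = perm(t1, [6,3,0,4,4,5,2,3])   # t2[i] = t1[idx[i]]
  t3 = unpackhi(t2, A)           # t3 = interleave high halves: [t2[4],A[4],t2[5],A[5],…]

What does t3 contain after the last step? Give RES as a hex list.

  t0: 26 3e 1d 26 82 5f 82 5f
  t1: d3 82 82 5f 1d 82 33 5f
  t2: 33 5f d3 1d 1d 82 82 5f
  t3: 1d d3 82 82 82 1d 5f 33

RES = [ 0x1d  0xd3  0x82  0x82  0x82  0x1d  0x5f  0x33 ]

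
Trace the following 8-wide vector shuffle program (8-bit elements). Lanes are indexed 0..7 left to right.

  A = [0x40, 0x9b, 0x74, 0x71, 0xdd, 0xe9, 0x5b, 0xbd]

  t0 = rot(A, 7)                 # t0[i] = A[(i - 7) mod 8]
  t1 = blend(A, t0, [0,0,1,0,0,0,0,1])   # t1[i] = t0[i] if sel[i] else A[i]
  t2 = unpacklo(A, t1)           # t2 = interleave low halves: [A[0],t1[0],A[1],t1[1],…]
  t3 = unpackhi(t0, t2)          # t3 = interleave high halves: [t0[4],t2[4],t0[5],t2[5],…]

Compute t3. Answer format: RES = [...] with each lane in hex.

→ t0 |9b|74|71|dd|e9|5b|bd|40|
→ t1 |40|9b|71|71|dd|e9|5b|40|
→ t2 |40|40|9b|9b|74|71|71|71|
→ t3 |e9|74|5b|71|bd|71|40|71|

RES = [ 0xe9  0x74  0x5b  0x71  0xbd  0x71  0x40  0x71 ]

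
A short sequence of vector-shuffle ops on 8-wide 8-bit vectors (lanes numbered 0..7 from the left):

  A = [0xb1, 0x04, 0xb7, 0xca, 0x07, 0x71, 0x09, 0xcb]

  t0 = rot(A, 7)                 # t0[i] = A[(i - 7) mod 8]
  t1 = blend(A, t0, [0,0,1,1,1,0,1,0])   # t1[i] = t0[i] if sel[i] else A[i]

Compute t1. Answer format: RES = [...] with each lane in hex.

RES = [0xb1, 0x04, 0xca, 0x07, 0x71, 0x71, 0xcb, 0xcb]

→ t0 |04|b7|ca|07|71|09|cb|b1|
→ t1 |b1|04|ca|07|71|71|cb|cb|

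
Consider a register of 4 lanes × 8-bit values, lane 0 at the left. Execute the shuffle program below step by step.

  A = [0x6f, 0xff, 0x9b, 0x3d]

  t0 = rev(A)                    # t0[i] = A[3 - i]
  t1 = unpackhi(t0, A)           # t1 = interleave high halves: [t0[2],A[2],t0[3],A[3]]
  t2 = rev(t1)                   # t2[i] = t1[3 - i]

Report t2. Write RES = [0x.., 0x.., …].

→ t0 |3d|9b|ff|6f|
→ t1 |ff|9b|6f|3d|
→ t2 |3d|6f|9b|ff|

RES = [ 0x3d  0x6f  0x9b  0xff ]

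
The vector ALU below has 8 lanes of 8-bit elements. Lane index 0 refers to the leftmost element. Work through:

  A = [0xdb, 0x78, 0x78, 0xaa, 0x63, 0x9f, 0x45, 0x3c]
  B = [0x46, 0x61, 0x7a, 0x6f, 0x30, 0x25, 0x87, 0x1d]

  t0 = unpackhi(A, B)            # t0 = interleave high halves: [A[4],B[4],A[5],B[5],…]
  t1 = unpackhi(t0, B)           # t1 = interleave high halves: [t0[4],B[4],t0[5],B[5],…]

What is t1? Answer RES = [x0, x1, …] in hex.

RES = [ 0x45  0x30  0x87  0x25  0x3c  0x87  0x1d  0x1d ]

  t0: 63 30 9f 25 45 87 3c 1d
  t1: 45 30 87 25 3c 87 1d 1d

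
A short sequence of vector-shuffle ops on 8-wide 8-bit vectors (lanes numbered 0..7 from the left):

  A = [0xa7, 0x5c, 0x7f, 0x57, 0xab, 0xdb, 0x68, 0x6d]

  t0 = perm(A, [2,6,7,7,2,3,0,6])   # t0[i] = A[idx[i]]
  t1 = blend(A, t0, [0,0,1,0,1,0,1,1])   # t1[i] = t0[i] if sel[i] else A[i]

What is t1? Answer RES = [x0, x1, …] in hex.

RES = [0xa7, 0x5c, 0x6d, 0x57, 0x7f, 0xdb, 0xa7, 0x68]

t0 = [0x7f, 0x68, 0x6d, 0x6d, 0x7f, 0x57, 0xa7, 0x68]
t1 = [0xa7, 0x5c, 0x6d, 0x57, 0x7f, 0xdb, 0xa7, 0x68]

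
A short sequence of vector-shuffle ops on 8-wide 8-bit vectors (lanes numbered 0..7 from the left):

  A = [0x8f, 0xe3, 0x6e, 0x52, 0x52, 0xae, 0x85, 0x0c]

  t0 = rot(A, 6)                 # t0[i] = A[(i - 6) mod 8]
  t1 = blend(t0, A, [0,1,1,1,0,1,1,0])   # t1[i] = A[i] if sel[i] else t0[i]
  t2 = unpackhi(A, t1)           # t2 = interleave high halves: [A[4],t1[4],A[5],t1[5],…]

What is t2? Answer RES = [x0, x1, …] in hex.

t0 = [0x6e, 0x52, 0x52, 0xae, 0x85, 0x0c, 0x8f, 0xe3]
t1 = [0x6e, 0xe3, 0x6e, 0x52, 0x85, 0xae, 0x85, 0xe3]
t2 = [0x52, 0x85, 0xae, 0xae, 0x85, 0x85, 0x0c, 0xe3]

RES = [0x52, 0x85, 0xae, 0xae, 0x85, 0x85, 0x0c, 0xe3]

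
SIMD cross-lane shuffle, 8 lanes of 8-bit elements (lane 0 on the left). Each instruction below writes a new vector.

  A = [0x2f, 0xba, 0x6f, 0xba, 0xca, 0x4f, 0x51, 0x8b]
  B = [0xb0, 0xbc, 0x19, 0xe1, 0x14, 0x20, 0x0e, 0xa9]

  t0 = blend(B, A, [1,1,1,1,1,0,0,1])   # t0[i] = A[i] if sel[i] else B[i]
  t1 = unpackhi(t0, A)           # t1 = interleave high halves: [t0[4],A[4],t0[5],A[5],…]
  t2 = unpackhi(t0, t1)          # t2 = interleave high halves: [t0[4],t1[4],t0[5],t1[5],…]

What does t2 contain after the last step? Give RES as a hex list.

  t0: 2f ba 6f ba ca 20 0e 8b
  t1: ca ca 20 4f 0e 51 8b 8b
  t2: ca 0e 20 51 0e 8b 8b 8b

RES = [ 0xca  0x0e  0x20  0x51  0x0e  0x8b  0x8b  0x8b ]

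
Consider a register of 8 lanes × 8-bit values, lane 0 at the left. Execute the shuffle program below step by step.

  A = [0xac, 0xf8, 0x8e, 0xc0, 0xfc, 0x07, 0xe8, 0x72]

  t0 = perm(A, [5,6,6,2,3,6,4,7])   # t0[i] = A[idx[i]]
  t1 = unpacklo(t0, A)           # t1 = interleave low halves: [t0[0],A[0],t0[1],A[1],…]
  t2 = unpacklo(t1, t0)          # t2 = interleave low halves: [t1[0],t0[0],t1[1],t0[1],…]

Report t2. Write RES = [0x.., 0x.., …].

RES = [ 0x07  0x07  0xac  0xe8  0xe8  0xe8  0xf8  0x8e ]

  t0: 07 e8 e8 8e c0 e8 fc 72
  t1: 07 ac e8 f8 e8 8e 8e c0
  t2: 07 07 ac e8 e8 e8 f8 8e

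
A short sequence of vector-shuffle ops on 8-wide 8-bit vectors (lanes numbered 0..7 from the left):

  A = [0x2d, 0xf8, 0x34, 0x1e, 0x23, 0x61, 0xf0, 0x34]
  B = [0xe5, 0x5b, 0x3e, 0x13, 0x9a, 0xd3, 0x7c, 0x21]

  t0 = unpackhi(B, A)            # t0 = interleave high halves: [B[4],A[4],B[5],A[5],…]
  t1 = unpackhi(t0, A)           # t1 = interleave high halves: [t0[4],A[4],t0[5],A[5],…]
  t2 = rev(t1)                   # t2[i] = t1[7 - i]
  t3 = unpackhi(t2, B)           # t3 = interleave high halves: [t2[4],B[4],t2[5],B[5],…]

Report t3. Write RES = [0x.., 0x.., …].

RES = [ 0x61  0x9a  0xf0  0xd3  0x23  0x7c  0x7c  0x21 ]

→ t0 |9a|23|d3|61|7c|f0|21|34|
→ t1 |7c|23|f0|61|21|f0|34|34|
→ t2 |34|34|f0|21|61|f0|23|7c|
→ t3 |61|9a|f0|d3|23|7c|7c|21|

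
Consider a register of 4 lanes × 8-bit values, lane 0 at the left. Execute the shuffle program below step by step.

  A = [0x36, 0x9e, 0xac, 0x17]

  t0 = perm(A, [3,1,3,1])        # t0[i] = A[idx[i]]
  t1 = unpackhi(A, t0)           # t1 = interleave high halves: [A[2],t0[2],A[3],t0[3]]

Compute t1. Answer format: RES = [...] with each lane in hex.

RES = [ 0xac  0x17  0x17  0x9e ]

t0 = [0x17, 0x9e, 0x17, 0x9e]
t1 = [0xac, 0x17, 0x17, 0x9e]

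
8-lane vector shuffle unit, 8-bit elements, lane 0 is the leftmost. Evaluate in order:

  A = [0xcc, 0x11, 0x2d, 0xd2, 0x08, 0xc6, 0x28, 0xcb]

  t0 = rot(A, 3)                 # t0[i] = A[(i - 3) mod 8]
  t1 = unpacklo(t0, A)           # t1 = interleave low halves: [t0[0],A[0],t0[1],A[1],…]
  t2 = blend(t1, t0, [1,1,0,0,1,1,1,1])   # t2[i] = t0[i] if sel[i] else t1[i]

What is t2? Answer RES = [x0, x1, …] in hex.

RES = [ 0xc6  0x28  0x28  0x11  0x11  0x2d  0xd2  0x08 ]

→ t0 |c6|28|cb|cc|11|2d|d2|08|
→ t1 |c6|cc|28|11|cb|2d|cc|d2|
→ t2 |c6|28|28|11|11|2d|d2|08|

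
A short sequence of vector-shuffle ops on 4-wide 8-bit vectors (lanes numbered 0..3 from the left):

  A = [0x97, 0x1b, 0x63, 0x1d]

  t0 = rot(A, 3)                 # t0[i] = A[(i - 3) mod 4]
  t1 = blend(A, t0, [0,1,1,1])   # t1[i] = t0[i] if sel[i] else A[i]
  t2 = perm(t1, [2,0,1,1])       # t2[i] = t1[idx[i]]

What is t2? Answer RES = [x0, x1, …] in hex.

RES = [ 0x1d  0x97  0x63  0x63 ]

  t0: 1b 63 1d 97
  t1: 97 63 1d 97
  t2: 1d 97 63 63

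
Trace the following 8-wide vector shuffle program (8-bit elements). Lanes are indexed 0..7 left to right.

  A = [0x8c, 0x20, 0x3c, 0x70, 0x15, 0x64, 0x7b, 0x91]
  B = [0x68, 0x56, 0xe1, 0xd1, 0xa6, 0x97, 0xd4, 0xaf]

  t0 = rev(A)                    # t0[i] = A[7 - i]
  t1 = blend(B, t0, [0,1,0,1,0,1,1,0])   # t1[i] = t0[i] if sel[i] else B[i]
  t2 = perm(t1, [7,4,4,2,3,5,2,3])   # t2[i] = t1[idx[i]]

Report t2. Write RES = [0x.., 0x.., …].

  t0: 91 7b 64 15 70 3c 20 8c
  t1: 68 7b e1 15 a6 3c 20 af
  t2: af a6 a6 e1 15 3c e1 15

RES = [ 0xaf  0xa6  0xa6  0xe1  0x15  0x3c  0xe1  0x15 ]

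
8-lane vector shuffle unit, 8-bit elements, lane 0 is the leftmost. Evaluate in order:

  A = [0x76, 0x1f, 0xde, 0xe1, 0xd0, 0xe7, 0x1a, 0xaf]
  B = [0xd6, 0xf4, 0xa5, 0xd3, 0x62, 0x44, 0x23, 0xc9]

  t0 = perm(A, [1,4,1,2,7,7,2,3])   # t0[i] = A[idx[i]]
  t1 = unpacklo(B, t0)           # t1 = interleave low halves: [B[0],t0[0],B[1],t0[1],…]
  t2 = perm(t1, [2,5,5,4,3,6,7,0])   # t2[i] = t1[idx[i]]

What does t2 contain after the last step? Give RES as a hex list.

  t0: 1f d0 1f de af af de e1
  t1: d6 1f f4 d0 a5 1f d3 de
  t2: f4 1f 1f a5 d0 d3 de d6

RES = [0xf4, 0x1f, 0x1f, 0xa5, 0xd0, 0xd3, 0xde, 0xd6]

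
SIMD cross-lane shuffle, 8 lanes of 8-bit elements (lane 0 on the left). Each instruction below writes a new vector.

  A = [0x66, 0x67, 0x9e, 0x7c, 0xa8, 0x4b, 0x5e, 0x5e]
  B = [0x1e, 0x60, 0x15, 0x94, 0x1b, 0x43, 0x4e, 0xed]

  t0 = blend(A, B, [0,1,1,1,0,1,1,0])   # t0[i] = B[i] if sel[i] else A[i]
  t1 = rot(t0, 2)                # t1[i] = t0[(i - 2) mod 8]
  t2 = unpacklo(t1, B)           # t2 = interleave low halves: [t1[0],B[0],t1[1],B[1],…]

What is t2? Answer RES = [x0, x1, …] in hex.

t0 = [0x66, 0x60, 0x15, 0x94, 0xa8, 0x43, 0x4e, 0x5e]
t1 = [0x4e, 0x5e, 0x66, 0x60, 0x15, 0x94, 0xa8, 0x43]
t2 = [0x4e, 0x1e, 0x5e, 0x60, 0x66, 0x15, 0x60, 0x94]

RES = [ 0x4e  0x1e  0x5e  0x60  0x66  0x15  0x60  0x94 ]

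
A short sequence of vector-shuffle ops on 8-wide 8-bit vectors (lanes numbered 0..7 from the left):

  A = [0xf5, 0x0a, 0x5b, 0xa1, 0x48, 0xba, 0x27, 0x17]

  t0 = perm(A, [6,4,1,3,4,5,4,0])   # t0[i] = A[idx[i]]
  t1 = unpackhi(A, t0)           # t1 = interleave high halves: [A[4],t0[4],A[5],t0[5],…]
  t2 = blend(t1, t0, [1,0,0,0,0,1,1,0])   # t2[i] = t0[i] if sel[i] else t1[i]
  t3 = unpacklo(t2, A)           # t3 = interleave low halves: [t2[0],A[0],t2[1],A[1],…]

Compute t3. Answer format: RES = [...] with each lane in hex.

RES = [ 0x27  0xf5  0x48  0x0a  0xba  0x5b  0xba  0xa1 ]

t0 = [0x27, 0x48, 0x0a, 0xa1, 0x48, 0xba, 0x48, 0xf5]
t1 = [0x48, 0x48, 0xba, 0xba, 0x27, 0x48, 0x17, 0xf5]
t2 = [0x27, 0x48, 0xba, 0xba, 0x27, 0xba, 0x48, 0xf5]
t3 = [0x27, 0xf5, 0x48, 0x0a, 0xba, 0x5b, 0xba, 0xa1]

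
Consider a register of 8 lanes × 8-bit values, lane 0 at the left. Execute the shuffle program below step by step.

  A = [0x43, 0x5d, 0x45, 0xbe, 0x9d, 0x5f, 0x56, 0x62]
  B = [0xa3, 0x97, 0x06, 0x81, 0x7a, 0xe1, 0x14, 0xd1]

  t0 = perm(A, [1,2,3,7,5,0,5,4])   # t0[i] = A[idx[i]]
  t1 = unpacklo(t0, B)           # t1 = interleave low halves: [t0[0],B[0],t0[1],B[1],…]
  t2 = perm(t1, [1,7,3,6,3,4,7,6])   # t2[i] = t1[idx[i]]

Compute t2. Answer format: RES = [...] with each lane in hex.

RES = [0xa3, 0x81, 0x97, 0x62, 0x97, 0xbe, 0x81, 0x62]

t0 = [0x5d, 0x45, 0xbe, 0x62, 0x5f, 0x43, 0x5f, 0x9d]
t1 = [0x5d, 0xa3, 0x45, 0x97, 0xbe, 0x06, 0x62, 0x81]
t2 = [0xa3, 0x81, 0x97, 0x62, 0x97, 0xbe, 0x81, 0x62]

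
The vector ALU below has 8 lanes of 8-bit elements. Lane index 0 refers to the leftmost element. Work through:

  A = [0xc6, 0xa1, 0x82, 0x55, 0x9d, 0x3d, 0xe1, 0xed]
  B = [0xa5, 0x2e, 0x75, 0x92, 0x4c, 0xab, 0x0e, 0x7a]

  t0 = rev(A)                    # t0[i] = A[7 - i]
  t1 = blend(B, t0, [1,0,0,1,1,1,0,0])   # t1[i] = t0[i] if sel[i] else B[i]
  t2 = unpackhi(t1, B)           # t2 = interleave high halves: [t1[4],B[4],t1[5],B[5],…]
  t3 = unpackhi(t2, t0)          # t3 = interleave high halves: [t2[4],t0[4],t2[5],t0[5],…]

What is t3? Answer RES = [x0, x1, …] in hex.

RES = [ 0x0e  0x55  0x0e  0x82  0x7a  0xa1  0x7a  0xc6 ]

  t0: ed e1 3d 9d 55 82 a1 c6
  t1: ed 2e 75 9d 55 82 0e 7a
  t2: 55 4c 82 ab 0e 0e 7a 7a
  t3: 0e 55 0e 82 7a a1 7a c6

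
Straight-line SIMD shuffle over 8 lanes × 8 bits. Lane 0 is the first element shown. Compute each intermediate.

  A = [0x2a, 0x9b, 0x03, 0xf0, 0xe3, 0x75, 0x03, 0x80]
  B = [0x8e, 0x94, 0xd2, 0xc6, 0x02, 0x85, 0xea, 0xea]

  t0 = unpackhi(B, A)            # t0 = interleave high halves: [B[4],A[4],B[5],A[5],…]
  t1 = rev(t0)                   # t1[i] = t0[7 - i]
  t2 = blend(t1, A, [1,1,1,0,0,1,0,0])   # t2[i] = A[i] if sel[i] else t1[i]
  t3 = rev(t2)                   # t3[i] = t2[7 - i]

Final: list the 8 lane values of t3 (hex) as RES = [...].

RES = [0x02, 0xe3, 0x75, 0x75, 0xea, 0x03, 0x9b, 0x2a]

  t0: 02 e3 85 75 ea 03 ea 80
  t1: 80 ea 03 ea 75 85 e3 02
  t2: 2a 9b 03 ea 75 75 e3 02
  t3: 02 e3 75 75 ea 03 9b 2a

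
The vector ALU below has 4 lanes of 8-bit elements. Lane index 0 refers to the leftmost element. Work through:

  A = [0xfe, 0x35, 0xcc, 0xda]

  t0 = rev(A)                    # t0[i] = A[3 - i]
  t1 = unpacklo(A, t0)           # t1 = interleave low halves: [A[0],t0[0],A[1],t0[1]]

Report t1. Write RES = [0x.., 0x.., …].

  t0: da cc 35 fe
  t1: fe da 35 cc

RES = [ 0xfe  0xda  0x35  0xcc ]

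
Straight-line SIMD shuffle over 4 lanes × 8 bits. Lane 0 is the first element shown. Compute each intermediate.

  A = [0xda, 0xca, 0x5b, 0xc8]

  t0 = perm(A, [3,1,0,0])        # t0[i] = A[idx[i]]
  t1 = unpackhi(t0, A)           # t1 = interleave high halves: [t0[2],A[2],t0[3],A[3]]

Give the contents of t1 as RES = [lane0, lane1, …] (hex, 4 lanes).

  t0: c8 ca da da
  t1: da 5b da c8

RES = [ 0xda  0x5b  0xda  0xc8 ]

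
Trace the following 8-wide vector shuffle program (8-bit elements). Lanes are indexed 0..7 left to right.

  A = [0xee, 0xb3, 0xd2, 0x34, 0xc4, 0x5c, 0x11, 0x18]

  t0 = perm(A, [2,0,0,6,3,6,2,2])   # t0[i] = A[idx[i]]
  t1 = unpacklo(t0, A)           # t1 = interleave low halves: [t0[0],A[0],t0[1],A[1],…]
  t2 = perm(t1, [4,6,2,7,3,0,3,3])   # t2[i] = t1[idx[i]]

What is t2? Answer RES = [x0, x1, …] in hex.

  t0: d2 ee ee 11 34 11 d2 d2
  t1: d2 ee ee b3 ee d2 11 34
  t2: ee 11 ee 34 b3 d2 b3 b3

RES = [0xee, 0x11, 0xee, 0x34, 0xb3, 0xd2, 0xb3, 0xb3]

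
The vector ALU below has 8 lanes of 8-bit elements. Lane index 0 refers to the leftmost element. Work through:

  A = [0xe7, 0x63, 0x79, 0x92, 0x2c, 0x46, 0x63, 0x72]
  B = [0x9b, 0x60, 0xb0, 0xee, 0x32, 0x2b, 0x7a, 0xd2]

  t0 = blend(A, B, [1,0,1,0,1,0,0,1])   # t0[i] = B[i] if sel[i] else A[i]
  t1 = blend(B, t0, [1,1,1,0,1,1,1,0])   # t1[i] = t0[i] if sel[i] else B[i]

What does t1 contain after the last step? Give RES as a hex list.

→ t0 |9b|63|b0|92|32|46|63|d2|
→ t1 |9b|63|b0|ee|32|46|63|d2|

RES = [0x9b, 0x63, 0xb0, 0xee, 0x32, 0x46, 0x63, 0xd2]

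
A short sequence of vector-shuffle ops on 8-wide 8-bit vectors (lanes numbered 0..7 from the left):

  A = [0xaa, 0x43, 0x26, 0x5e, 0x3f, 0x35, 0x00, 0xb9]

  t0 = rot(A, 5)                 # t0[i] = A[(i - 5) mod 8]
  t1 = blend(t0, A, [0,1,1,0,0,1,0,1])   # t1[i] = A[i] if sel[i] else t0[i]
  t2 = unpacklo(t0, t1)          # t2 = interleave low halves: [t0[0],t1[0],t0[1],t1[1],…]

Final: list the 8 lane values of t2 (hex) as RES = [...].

t0 = [0x5e, 0x3f, 0x35, 0x00, 0xb9, 0xaa, 0x43, 0x26]
t1 = [0x5e, 0x43, 0x26, 0x00, 0xb9, 0x35, 0x43, 0xb9]
t2 = [0x5e, 0x5e, 0x3f, 0x43, 0x35, 0x26, 0x00, 0x00]

RES = [0x5e, 0x5e, 0x3f, 0x43, 0x35, 0x26, 0x00, 0x00]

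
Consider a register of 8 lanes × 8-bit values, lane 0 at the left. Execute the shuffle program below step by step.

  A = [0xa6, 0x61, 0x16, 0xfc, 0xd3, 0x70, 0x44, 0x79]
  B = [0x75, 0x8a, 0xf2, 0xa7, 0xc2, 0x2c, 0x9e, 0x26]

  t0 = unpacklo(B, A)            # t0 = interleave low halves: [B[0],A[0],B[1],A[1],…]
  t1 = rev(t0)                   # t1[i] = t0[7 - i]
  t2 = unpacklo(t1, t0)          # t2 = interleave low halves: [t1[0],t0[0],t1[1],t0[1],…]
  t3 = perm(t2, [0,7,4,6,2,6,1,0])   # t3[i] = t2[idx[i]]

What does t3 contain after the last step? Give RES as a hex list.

RES = [0xfc, 0x61, 0x16, 0xf2, 0xa7, 0xf2, 0x75, 0xfc]

→ t0 |75|a6|8a|61|f2|16|a7|fc|
→ t1 |fc|a7|16|f2|61|8a|a6|75|
→ t2 |fc|75|a7|a6|16|8a|f2|61|
→ t3 |fc|61|16|f2|a7|f2|75|fc|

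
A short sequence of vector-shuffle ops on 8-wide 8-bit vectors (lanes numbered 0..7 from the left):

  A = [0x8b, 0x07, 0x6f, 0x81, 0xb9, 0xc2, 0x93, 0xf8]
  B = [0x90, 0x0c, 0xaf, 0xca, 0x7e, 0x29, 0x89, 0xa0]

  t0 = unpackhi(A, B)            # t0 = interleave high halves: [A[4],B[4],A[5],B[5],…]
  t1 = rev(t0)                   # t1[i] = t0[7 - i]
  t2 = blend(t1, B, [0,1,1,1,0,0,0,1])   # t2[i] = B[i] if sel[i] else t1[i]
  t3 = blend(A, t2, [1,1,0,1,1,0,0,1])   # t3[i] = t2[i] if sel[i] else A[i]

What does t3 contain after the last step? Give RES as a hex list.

RES = [ 0xa0  0x0c  0x6f  0xca  0x29  0xc2  0x93  0xa0 ]

→ t0 |b9|7e|c2|29|93|89|f8|a0|
→ t1 |a0|f8|89|93|29|c2|7e|b9|
→ t2 |a0|0c|af|ca|29|c2|7e|a0|
→ t3 |a0|0c|6f|ca|29|c2|93|a0|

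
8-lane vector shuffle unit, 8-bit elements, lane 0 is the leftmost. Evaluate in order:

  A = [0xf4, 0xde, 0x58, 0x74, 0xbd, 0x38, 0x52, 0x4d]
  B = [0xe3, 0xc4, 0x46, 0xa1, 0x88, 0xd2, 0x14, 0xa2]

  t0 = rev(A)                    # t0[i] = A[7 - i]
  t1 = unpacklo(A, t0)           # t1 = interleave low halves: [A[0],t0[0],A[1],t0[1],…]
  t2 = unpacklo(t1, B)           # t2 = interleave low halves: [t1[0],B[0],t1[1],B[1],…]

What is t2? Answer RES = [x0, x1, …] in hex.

  t0: 4d 52 38 bd 74 58 de f4
  t1: f4 4d de 52 58 38 74 bd
  t2: f4 e3 4d c4 de 46 52 a1

RES = [0xf4, 0xe3, 0x4d, 0xc4, 0xde, 0x46, 0x52, 0xa1]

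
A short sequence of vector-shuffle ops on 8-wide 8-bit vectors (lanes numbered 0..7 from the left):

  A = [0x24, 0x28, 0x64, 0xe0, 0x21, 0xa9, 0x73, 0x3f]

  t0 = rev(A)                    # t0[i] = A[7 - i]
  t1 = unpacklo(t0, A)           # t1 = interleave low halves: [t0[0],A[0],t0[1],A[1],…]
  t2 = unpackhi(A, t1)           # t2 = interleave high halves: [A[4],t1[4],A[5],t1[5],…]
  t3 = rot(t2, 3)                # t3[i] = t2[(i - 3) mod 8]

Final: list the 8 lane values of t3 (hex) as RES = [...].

→ t0 |3f|73|a9|21|e0|64|28|24|
→ t1 |3f|24|73|28|a9|64|21|e0|
→ t2 |21|a9|a9|64|73|21|3f|e0|
→ t3 |21|3f|e0|21|a9|a9|64|73|

RES = [ 0x21  0x3f  0xe0  0x21  0xa9  0xa9  0x64  0x73 ]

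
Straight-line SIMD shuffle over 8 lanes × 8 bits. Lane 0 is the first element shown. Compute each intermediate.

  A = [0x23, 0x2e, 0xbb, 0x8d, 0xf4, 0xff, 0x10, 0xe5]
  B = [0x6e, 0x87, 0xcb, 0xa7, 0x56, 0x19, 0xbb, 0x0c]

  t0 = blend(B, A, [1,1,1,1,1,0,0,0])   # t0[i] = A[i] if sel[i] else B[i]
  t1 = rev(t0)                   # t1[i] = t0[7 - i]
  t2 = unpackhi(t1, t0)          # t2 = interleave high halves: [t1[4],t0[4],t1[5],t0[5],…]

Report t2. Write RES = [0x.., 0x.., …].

RES = [0x8d, 0xf4, 0xbb, 0x19, 0x2e, 0xbb, 0x23, 0x0c]

→ t0 |23|2e|bb|8d|f4|19|bb|0c|
→ t1 |0c|bb|19|f4|8d|bb|2e|23|
→ t2 |8d|f4|bb|19|2e|bb|23|0c|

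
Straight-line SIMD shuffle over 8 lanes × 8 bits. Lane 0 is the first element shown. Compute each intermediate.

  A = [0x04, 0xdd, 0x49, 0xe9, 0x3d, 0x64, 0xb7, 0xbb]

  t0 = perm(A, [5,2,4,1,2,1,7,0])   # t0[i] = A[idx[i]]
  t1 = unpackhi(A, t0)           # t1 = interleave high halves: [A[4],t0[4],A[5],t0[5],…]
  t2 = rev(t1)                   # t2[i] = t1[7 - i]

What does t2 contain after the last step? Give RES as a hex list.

  t0: 64 49 3d dd 49 dd bb 04
  t1: 3d 49 64 dd b7 bb bb 04
  t2: 04 bb bb b7 dd 64 49 3d

RES = [ 0x04  0xbb  0xbb  0xb7  0xdd  0x64  0x49  0x3d ]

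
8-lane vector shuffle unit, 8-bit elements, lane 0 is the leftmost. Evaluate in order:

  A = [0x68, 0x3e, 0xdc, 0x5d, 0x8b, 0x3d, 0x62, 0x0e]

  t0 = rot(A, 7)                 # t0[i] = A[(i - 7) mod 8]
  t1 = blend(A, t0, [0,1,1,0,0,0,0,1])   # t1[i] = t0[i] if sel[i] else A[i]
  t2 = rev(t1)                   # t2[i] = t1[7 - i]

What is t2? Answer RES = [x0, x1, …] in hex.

t0 = [0x3e, 0xdc, 0x5d, 0x8b, 0x3d, 0x62, 0x0e, 0x68]
t1 = [0x68, 0xdc, 0x5d, 0x5d, 0x8b, 0x3d, 0x62, 0x68]
t2 = [0x68, 0x62, 0x3d, 0x8b, 0x5d, 0x5d, 0xdc, 0x68]

RES = [0x68, 0x62, 0x3d, 0x8b, 0x5d, 0x5d, 0xdc, 0x68]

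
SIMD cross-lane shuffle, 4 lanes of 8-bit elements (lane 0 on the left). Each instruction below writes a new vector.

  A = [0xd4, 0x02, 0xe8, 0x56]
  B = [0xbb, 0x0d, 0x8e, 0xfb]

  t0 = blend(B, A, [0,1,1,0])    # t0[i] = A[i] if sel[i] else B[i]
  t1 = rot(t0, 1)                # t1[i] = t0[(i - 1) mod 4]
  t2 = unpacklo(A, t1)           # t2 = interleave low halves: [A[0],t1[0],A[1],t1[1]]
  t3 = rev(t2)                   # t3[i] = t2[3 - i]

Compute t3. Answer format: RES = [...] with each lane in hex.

t0 = [0xbb, 0x02, 0xe8, 0xfb]
t1 = [0xfb, 0xbb, 0x02, 0xe8]
t2 = [0xd4, 0xfb, 0x02, 0xbb]
t3 = [0xbb, 0x02, 0xfb, 0xd4]

RES = [ 0xbb  0x02  0xfb  0xd4 ]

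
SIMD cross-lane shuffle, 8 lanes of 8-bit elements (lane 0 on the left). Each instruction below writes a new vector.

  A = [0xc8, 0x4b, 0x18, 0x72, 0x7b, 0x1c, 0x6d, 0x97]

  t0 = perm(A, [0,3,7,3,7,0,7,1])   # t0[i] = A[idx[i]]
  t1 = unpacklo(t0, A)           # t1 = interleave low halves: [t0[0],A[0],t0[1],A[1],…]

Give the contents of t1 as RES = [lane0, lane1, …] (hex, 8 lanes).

t0 = [0xc8, 0x72, 0x97, 0x72, 0x97, 0xc8, 0x97, 0x4b]
t1 = [0xc8, 0xc8, 0x72, 0x4b, 0x97, 0x18, 0x72, 0x72]

RES = [0xc8, 0xc8, 0x72, 0x4b, 0x97, 0x18, 0x72, 0x72]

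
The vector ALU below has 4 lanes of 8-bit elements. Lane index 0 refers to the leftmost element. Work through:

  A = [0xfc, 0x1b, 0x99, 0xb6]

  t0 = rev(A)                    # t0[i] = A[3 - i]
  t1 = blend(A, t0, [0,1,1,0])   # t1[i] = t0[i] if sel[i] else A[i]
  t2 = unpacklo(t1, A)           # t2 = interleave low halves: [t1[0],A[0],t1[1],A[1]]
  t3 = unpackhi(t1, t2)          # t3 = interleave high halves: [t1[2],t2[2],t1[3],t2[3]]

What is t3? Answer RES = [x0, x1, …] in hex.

RES = [ 0x1b  0x99  0xb6  0x1b ]

  t0: b6 99 1b fc
  t1: fc 99 1b b6
  t2: fc fc 99 1b
  t3: 1b 99 b6 1b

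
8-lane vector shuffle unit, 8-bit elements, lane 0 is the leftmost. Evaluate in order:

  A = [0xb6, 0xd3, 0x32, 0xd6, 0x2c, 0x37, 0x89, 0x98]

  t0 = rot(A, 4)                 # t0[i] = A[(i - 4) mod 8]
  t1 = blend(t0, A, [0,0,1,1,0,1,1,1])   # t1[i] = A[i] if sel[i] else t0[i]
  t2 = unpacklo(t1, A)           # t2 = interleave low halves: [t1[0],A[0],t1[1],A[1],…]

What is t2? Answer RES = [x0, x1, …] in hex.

RES = [0x2c, 0xb6, 0x37, 0xd3, 0x32, 0x32, 0xd6, 0xd6]

t0 = [0x2c, 0x37, 0x89, 0x98, 0xb6, 0xd3, 0x32, 0xd6]
t1 = [0x2c, 0x37, 0x32, 0xd6, 0xb6, 0x37, 0x89, 0x98]
t2 = [0x2c, 0xb6, 0x37, 0xd3, 0x32, 0x32, 0xd6, 0xd6]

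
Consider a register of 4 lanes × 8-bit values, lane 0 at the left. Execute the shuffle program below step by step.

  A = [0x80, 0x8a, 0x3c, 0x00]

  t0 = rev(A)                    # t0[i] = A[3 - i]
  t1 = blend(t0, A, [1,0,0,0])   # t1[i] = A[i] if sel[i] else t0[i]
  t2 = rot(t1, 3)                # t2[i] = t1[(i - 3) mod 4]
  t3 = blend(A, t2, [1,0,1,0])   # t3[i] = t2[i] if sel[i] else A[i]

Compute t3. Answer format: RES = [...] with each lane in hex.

RES = [0x3c, 0x8a, 0x80, 0x00]

  t0: 00 3c 8a 80
  t1: 80 3c 8a 80
  t2: 3c 8a 80 80
  t3: 3c 8a 80 00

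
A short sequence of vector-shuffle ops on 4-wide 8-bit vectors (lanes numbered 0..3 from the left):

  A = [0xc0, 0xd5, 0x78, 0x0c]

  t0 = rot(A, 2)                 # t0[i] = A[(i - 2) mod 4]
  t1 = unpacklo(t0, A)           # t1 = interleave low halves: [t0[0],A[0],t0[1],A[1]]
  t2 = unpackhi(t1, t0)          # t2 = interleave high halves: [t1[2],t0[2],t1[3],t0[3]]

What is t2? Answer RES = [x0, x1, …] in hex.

RES = [ 0x0c  0xc0  0xd5  0xd5 ]

  t0: 78 0c c0 d5
  t1: 78 c0 0c d5
  t2: 0c c0 d5 d5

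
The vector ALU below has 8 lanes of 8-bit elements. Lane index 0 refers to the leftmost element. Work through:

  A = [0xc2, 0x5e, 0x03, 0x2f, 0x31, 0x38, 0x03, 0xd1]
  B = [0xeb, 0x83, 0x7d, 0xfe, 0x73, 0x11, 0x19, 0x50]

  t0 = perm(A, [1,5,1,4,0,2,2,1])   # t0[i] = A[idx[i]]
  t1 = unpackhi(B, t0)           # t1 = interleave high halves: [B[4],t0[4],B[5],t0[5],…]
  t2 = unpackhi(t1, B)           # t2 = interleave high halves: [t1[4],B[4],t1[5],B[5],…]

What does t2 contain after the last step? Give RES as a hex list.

RES = [0x19, 0x73, 0x03, 0x11, 0x50, 0x19, 0x5e, 0x50]

→ t0 |5e|38|5e|31|c2|03|03|5e|
→ t1 |73|c2|11|03|19|03|50|5e|
→ t2 |19|73|03|11|50|19|5e|50|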